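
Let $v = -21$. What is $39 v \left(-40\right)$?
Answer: $32760$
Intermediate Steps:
$39 v \left(-40\right) = 39 \left(-21\right) \left(-40\right) = \left(-819\right) \left(-40\right) = 32760$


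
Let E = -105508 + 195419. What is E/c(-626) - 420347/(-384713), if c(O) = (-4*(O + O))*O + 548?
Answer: 183281561011/172266787140 ≈ 1.0639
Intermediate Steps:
c(O) = 548 - 8*O² (c(O) = (-8*O)*O + 548 = -8*O² + 548 = 548 - 8*O²)
E = 89911
E/c(-626) - 420347/(-384713) = 89911/(548 - 8*(-626)²) - 420347/(-384713) = 89911/(548 - 8*391876) - 420347*(-1/384713) = 89911/(548 - 3135008) + 420347/384713 = 89911/(-3134460) + 420347/384713 = 89911*(-1/3134460) + 420347/384713 = -89911/3134460 + 420347/384713 = 183281561011/172266787140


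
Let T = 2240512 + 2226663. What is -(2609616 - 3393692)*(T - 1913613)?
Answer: 2002186678712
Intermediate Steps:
T = 4467175
-(2609616 - 3393692)*(T - 1913613) = -(2609616 - 3393692)*(4467175 - 1913613) = -(-784076)*2553562 = -1*(-2002186678712) = 2002186678712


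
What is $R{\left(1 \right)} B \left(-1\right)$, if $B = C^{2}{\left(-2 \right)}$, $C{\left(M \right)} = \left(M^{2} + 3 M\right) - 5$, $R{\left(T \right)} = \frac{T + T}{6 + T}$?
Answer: $-14$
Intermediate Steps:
$R{\left(T \right)} = \frac{2 T}{6 + T}$
$C{\left(M \right)} = -5 + M^{2} + 3 M$
$B = 49$ ($B = \left(-5 + \left(-2\right)^{2} + 3 \left(-2\right)\right)^{2} = \left(-5 + 4 - 6\right)^{2} = \left(-7\right)^{2} = 49$)
$R{\left(1 \right)} B \left(-1\right) = 2 \cdot 1 \frac{1}{6 + 1} \cdot 49 \left(-1\right) = 2 \cdot 1 \cdot \frac{1}{7} \cdot 49 \left(-1\right) = \frac{2}{7} \cdot 49 \left(-1\right) = 14 \left(-1\right) = -14$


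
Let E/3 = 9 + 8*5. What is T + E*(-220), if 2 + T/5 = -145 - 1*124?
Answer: -33695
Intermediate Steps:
E = 147 (E = 3*(9 + 8*5) = 3*(9 + 40) = 3*49 = 147)
T = -1355 (T = -10 + 5*(-145 - 1*124) = -10 + 5*(-145 - 124) = -10 + 5*(-269) = -10 - 1345 = -1355)
T + E*(-220) = -1355 + 147*(-220) = -1355 - 32340 = -33695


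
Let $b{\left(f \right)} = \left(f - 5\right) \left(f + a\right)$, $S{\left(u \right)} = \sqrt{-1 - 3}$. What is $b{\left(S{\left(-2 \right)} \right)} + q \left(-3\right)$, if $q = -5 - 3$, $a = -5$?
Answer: $45 - 20 i \approx 45.0 - 20.0 i$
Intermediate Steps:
$S{\left(u \right)} = 2 i$ ($S{\left(u \right)} = \sqrt{-4} = 2 i$)
$q = -8$
$b{\left(f \right)} = \left(-5 + f\right)^{2}$ ($b{\left(f \right)} = \left(f - 5\right) \left(f - 5\right) = \left(-5 + f\right) \left(-5 + f\right) = \left(-5 + f\right)^{2}$)
$b{\left(S{\left(-2 \right)} \right)} + q \left(-3\right) = \left(25 + \left(2 i\right)^{2} - 10 \cdot 2 i\right) - -24 = \left(25 - 4 - 20 i\right) + 24 = \left(21 - 20 i\right) + 24 = 45 - 20 i$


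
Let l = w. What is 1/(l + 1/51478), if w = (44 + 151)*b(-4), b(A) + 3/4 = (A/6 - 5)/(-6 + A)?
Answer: -102956/3680675 ≈ -0.027972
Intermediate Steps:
b(A) = -3/4 + (-5 + A/6)/(-6 + A) (b(A) = -3/4 + (A/6 - 5)/(-6 + A) = -3/4 + (-5 + A/6)/(-6 + A))
w = -143/4 (w = (44 + 151)*((-6 - 7*(-4))/(12*(-6 - 4))) = 195*((1/12)*(-6 + 28)/(-10)) = 195*((1/12)*(-1/10)*22) = 195*(-11/60) = -143/4 ≈ -35.750)
l = -143/4 ≈ -35.750
1/(l + 1/51478) = 1/(-143/4 + 1/51478) = 1/(-3680675/102956) = -102956/3680675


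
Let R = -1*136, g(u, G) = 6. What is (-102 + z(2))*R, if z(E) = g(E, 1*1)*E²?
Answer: 10608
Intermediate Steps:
R = -136
z(E) = 6*E²
(-102 + z(2))*R = (-102 + 6*2²)*(-136) = (-102 + 6*4)*(-136) = (-102 + 24)*(-136) = -78*(-136) = 10608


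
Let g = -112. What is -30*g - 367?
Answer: 2993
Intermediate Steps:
-30*g - 367 = -30*(-112) - 367 = 3360 - 367 = 2993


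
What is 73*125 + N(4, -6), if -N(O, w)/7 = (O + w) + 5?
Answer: 9104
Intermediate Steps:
N(O, w) = -35 - 7*O - 7*w (N(O, w) = -7*((O + w) + 5) = -7*(5 + O + w) = -35 - 7*O - 7*w)
73*125 + N(4, -6) = 73*125 + (-35 - 7*4 - 7*(-6)) = 9125 + (-35 - 28 + 42) = 9125 - 21 = 9104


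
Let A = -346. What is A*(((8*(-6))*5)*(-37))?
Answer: -3072480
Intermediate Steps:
A*(((8*(-6))*5)*(-37)) = -346*(8*(-6))*5*(-37) = -346*(-48*5)*(-37) = -(-83040)*(-37) = -346*8880 = -3072480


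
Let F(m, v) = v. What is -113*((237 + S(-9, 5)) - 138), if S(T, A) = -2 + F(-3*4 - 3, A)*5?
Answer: -13786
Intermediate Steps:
S(T, A) = -2 + 5*A (S(T, A) = -2 + A*5 = -2 + 5*A)
-113*((237 + S(-9, 5)) - 138) = -113*((237 + (-2 + 5*5)) - 138) = -113*((237 + (-2 + 25)) - 138) = -113*((237 + 23) - 138) = -113*(260 - 138) = -113*122 = -13786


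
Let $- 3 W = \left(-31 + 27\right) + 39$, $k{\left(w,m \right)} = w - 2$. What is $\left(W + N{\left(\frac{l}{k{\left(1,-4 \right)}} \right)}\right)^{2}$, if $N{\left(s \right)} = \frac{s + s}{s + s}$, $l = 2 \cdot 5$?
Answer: $\frac{1024}{9} \approx 113.78$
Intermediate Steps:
$k{\left(w,m \right)} = -2 + w$
$l = 10$
$N{\left(s \right)} = 1$ ($N{\left(s \right)} = \frac{2 s}{2 s} = 2 s \frac{1}{2 s} = 1$)
$W = - \frac{35}{3}$ ($W = - \frac{\left(-31 + 27\right) + 39}{3} = - \frac{-4 + 39}{3} = \left(- \frac{1}{3}\right) 35 = - \frac{35}{3} \approx -11.667$)
$\left(W + N{\left(\frac{l}{k{\left(1,-4 \right)}} \right)}\right)^{2} = \left(- \frac{35}{3} + 1\right)^{2} = \left(- \frac{32}{3}\right)^{2} = \frac{1024}{9}$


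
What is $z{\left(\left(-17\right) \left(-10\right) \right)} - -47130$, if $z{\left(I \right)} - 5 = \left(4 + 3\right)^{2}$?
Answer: $47184$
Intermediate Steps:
$z{\left(I \right)} = 54$ ($z{\left(I \right)} = 5 + \left(4 + 3\right)^{2} = 5 + 7^{2} = 5 + 49 = 54$)
$z{\left(\left(-17\right) \left(-10\right) \right)} - -47130 = 54 - -47130 = 54 + 47130 = 47184$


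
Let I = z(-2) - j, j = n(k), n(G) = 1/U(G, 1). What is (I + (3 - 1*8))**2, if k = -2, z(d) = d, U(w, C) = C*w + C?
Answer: 36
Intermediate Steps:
U(w, C) = C + C*w
n(G) = 1/(1 + G) (n(G) = 1/(1*(1 + G)) = 1/(1 + G))
j = -1 (j = 1/(1 - 2) = 1/(-1) = -1)
I = -1 (I = -2 - 1*(-1) = -2 + 1 = -1)
(I + (3 - 1*8))**2 = (-1 + (3 - 1*8))**2 = (-1 + (3 - 8))**2 = (-1 - 5)**2 = (-6)**2 = 36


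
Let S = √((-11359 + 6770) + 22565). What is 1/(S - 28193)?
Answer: -28193/794827273 - 2*√4494/794827273 ≈ -3.5639e-5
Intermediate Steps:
S = 2*√4494 (S = √(-4589 + 22565) = √17976 = 2*√4494 ≈ 134.07)
1/(S - 28193) = 1/(2*√4494 - 28193) = 1/(-28193 + 2*√4494)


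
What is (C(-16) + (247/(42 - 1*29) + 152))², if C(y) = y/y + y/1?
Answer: 24336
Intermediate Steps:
C(y) = 1 + y (C(y) = 1 + y*1 = 1 + y)
(C(-16) + (247/(42 - 1*29) + 152))² = ((1 - 16) + (247/(42 - 1*29) + 152))² = (-15 + (247/(42 - 29) + 152))² = (-15 + (247/13 + 152))² = (-15 + (247*(1/13) + 152))² = (-15 + (19 + 152))² = (-15 + 171)² = 156² = 24336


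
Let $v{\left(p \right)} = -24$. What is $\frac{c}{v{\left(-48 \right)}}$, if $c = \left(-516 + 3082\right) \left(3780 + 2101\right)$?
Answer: $- \frac{7545323}{12} \approx -6.2878 \cdot 10^{5}$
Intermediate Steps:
$c = 15090646$ ($c = 2566 \cdot 5881 = 15090646$)
$\frac{c}{v{\left(-48 \right)}} = \frac{15090646}{-24} = 15090646 \left(- \frac{1}{24}\right) = - \frac{7545323}{12}$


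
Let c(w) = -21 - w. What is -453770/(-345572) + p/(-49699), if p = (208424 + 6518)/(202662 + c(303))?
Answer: 87750675882133/66828283466382 ≈ 1.3131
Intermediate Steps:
p = 107471/101169 (p = (208424 + 6518)/(202662 + (-21 - 1*303)) = 214942/(202662 + (-21 - 303)) = 214942/(202662 - 324) = 214942/202338 = 214942*(1/202338) = 107471/101169 ≈ 1.0623)
-453770/(-345572) + p/(-49699) = -453770/(-345572) + (107471/101169)/(-49699) = -453770*(-1/345572) + (107471/101169)*(-1/49699) = 226885/172786 - 8267/386769087 = 87750675882133/66828283466382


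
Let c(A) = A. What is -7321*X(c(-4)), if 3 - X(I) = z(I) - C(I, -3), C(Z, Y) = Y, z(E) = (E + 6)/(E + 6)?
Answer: 7321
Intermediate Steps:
z(E) = 1 (z(E) = (6 + E)/(6 + E) = 1)
X(I) = -1 (X(I) = 3 - (1 - 1*(-3)) = 3 - (1 + 3) = 3 - 1*4 = 3 - 4 = -1)
-7321*X(c(-4)) = -7321*(-1) = 7321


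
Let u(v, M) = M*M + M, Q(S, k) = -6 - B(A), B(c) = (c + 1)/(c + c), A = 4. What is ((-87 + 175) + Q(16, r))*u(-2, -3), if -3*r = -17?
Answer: 1953/4 ≈ 488.25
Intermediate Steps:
r = 17/3 (r = -⅓*(-17) = 17/3 ≈ 5.6667)
B(c) = (1 + c)/(2*c) (B(c) = (1 + c)/((2*c)) = (1 + c)*(1/(2*c)) = (1 + c)/(2*c))
Q(S, k) = -53/8 (Q(S, k) = -6 - (1 + 4)/(2*4) = -6 - 5/(2*4) = -6 - 1*5/8 = -6 - 5/8 = -53/8)
u(v, M) = M + M² (u(v, M) = M² + M = M + M²)
((-87 + 175) + Q(16, r))*u(-2, -3) = ((-87 + 175) - 53/8)*(-3*(1 - 3)) = (88 - 53/8)*(-3*(-2)) = (651/8)*6 = 1953/4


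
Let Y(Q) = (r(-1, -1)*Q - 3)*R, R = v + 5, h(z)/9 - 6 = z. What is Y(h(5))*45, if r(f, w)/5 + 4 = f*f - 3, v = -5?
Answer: 0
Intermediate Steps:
r(f, w) = -35 + 5*f² (r(f, w) = -20 + 5*(f*f - 3) = -20 + 5*(f² - 3) = -20 + 5*(-3 + f²) = -20 + (-15 + 5*f²) = -35 + 5*f²)
h(z) = 54 + 9*z
R = 0 (R = -5 + 5 = 0)
Y(Q) = 0 (Y(Q) = ((-35 + 5*(-1)²)*Q - 3)*0 = ((-35 + 5*1)*Q - 3)*0 = ((-35 + 5)*Q - 3)*0 = (-30*Q - 3)*0 = (-3 - 30*Q)*0 = 0)
Y(h(5))*45 = 0*45 = 0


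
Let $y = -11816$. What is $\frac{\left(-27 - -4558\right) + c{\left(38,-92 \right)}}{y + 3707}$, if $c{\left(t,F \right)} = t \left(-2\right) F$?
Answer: $- \frac{3841}{2703} \approx -1.421$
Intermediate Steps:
$c{\left(t,F \right)} = - 2 F t$ ($c{\left(t,F \right)} = - 2 t F = - 2 F t$)
$\frac{\left(-27 - -4558\right) + c{\left(38,-92 \right)}}{y + 3707} = \frac{\left(-27 - -4558\right) - \left(-184\right) 38}{-11816 + 3707} = \frac{\left(-27 + 4558\right) + 6992}{-8109} = \left(4531 + 6992\right) \left(- \frac{1}{8109}\right) = 11523 \left(- \frac{1}{8109}\right) = - \frac{3841}{2703}$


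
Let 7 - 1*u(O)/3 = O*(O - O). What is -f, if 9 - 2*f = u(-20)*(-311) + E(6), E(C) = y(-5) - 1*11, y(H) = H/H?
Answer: -3275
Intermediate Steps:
y(H) = 1
u(O) = 21 (u(O) = 21 - 3*O*(O - O) = 21 - 3*O*0 = 21 - 3*0 = 21 + 0 = 21)
E(C) = -10 (E(C) = 1 - 1*11 = 1 - 11 = -10)
f = 3275 (f = 9/2 - (21*(-311) - 10)/2 = 9/2 - (-6531 - 10)/2 = 9/2 - ½*(-6541) = 9/2 + 6541/2 = 3275)
-f = -1*3275 = -3275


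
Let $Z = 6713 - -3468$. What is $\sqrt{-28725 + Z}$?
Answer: $4 i \sqrt{1159} \approx 136.18 i$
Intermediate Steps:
$Z = 10181$ ($Z = 6713 + 3468 = 10181$)
$\sqrt{-28725 + Z} = \sqrt{-28725 + 10181} = \sqrt{-18544} = 4 i \sqrt{1159}$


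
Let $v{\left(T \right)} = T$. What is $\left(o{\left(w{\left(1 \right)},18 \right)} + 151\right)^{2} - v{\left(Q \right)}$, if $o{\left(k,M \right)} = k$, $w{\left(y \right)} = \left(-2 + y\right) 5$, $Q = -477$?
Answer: $21793$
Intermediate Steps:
$w{\left(y \right)} = -10 + 5 y$
$\left(o{\left(w{\left(1 \right)},18 \right)} + 151\right)^{2} - v{\left(Q \right)} = \left(\left(-10 + 5 \cdot 1\right) + 151\right)^{2} - -477 = \left(\left(-10 + 5\right) + 151\right)^{2} + 477 = \left(-5 + 151\right)^{2} + 477 = 146^{2} + 477 = 21316 + 477 = 21793$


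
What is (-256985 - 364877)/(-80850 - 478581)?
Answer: 621862/559431 ≈ 1.1116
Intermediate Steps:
(-256985 - 364877)/(-80850 - 478581) = -621862/(-559431) = -621862*(-1/559431) = 621862/559431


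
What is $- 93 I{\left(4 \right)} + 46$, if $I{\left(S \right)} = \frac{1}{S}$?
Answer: $\frac{91}{4} \approx 22.75$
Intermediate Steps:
$- 93 I{\left(4 \right)} + 46 = - \frac{93}{4} + 46 = \frac{91}{4}$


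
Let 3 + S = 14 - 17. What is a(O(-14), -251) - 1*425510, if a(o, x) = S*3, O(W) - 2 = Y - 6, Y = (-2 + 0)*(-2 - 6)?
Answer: -425528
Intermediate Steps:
Y = 16 (Y = -2*(-8) = 16)
O(W) = 12 (O(W) = 2 + (16 - 6) = 2 + 10 = 12)
S = -6 (S = -3 + (14 - 17) = -3 - 3 = -6)
a(o, x) = -18 (a(o, x) = -6*3 = -18)
a(O(-14), -251) - 1*425510 = -18 - 1*425510 = -18 - 425510 = -425528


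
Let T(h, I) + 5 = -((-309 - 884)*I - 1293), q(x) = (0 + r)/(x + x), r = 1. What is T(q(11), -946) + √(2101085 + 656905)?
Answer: -1127290 + √2757990 ≈ -1.1256e+6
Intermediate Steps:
q(x) = 1/(2*x) (q(x) = (0 + 1)/(x + x) = 1/(2*x))
T(h, I) = 1288 + 1193*I (T(h, I) = -5 - ((-309 - 884)*I - 1293) = -5 - (-1193*I - 1293) = -5 - (-1293 - 1193*I) = -5 + (1293 + 1193*I) = 1288 + 1193*I)
T(q(11), -946) + √(2101085 + 656905) = (1288 + 1193*(-946)) + √(2101085 + 656905) = (1288 - 1128578) + √2757990 = -1127290 + √2757990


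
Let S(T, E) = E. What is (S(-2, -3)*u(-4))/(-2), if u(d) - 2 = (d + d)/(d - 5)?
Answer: 13/3 ≈ 4.3333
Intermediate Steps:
u(d) = 2 + 2*d/(-5 + d) (u(d) = 2 + (d + d)/(d - 5) = 2 + (2*d)/(-5 + d) = 2 + 2*d/(-5 + d))
(S(-2, -3)*u(-4))/(-2) = -6*(-5 + 2*(-4))/(-5 - 4)/(-2) = -6*(-5 - 8)/(-9)*(-½) = -6*(-1)*(-13)/9*(-½) = -3*26/9*(-½) = -26/3*(-½) = 13/3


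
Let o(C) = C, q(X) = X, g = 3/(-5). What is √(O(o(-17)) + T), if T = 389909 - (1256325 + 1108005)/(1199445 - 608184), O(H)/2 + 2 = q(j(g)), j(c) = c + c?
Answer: √378623567741500235/985435 ≈ 624.42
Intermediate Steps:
g = -⅗ (g = 3*(-⅕) = -⅗ ≈ -0.60000)
j(c) = 2*c
O(H) = -32/5 (O(H) = -4 + 2*(2*(-⅗)) = -4 + 2*(-6/5) = -4 - 12/5 = -32/5)
T = 76845206973/197087 (T = 389909 - 2364330/591261 = 389909 - 1*788110/197087 = 389909 - 788110/197087 = 76845206973/197087 ≈ 3.8991e+5)
√(O(o(-17)) + T) = √(-32/5 + 76845206973/197087) = √(384219728081/985435) = √378623567741500235/985435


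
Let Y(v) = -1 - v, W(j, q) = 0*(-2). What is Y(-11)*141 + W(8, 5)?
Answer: 1410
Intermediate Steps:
W(j, q) = 0
Y(-11)*141 + W(8, 5) = (-1 - 1*(-11))*141 + 0 = (-1 + 11)*141 + 0 = 10*141 + 0 = 1410 + 0 = 1410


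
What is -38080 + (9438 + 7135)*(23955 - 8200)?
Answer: 261069535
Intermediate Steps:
-38080 + (9438 + 7135)*(23955 - 8200) = -38080 + 16573*15755 = -38080 + 261107615 = 261069535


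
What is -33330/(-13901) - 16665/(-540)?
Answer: 16643891/500436 ≈ 33.259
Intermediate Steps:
-33330/(-13901) - 16665/(-540) = -33330*(-1/13901) - 16665*(-1/540) = 33330/13901 + 1111/36 = 16643891/500436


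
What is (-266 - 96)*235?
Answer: -85070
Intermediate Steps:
(-266 - 96)*235 = -362*235 = -85070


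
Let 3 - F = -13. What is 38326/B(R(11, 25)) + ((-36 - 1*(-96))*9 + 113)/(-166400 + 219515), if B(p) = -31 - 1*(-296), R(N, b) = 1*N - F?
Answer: 407171707/2815095 ≈ 144.64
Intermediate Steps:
F = 16 (F = 3 - 1*(-13) = 3 + 13 = 16)
R(N, b) = -16 + N (R(N, b) = 1*N - 1*16 = N - 16 = -16 + N)
B(p) = 265 (B(p) = -31 + 296 = 265)
38326/B(R(11, 25)) + ((-36 - 1*(-96))*9 + 113)/(-166400 + 219515) = 38326/265 + ((-36 - 1*(-96))*9 + 113)/(-166400 + 219515) = 38326*(1/265) + ((-36 + 96)*9 + 113)/53115 = 38326/265 + (60*9 + 113)*(1/53115) = 38326/265 + (540 + 113)*(1/53115) = 38326/265 + 653*(1/53115) = 38326/265 + 653/53115 = 407171707/2815095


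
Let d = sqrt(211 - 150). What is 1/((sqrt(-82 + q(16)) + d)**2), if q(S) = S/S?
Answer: (sqrt(61) + 9*I)**(-2) ≈ -0.00099187 - 0.0069721*I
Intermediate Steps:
q(S) = 1
d = sqrt(61) ≈ 7.8102
1/((sqrt(-82 + q(16)) + d)**2) = 1/((sqrt(-82 + 1) + sqrt(61))**2) = 1/((sqrt(-81) + sqrt(61))**2) = 1/((9*I + sqrt(61))**2) = 1/((sqrt(61) + 9*I)**2) = (sqrt(61) + 9*I)**(-2)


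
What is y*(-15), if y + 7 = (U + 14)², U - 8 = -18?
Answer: -135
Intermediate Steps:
U = -10 (U = 8 - 18 = -10)
y = 9 (y = -7 + (-10 + 14)² = -7 + 4² = -7 + 16 = 9)
y*(-15) = 9*(-15) = -135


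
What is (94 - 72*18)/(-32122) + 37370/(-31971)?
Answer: -580984999/513486231 ≈ -1.1315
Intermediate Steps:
(94 - 72*18)/(-32122) + 37370/(-31971) = (94 - 1296)*(-1/32122) + 37370*(-1/31971) = -1202*(-1/32122) - 37370/31971 = 601/16061 - 37370/31971 = -580984999/513486231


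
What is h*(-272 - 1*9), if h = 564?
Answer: -158484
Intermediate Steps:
h*(-272 - 1*9) = 564*(-272 - 1*9) = 564*(-272 - 9) = 564*(-281) = -158484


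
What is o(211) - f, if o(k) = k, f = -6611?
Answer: 6822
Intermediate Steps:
o(211) - f = 211 - 1*(-6611) = 211 + 6611 = 6822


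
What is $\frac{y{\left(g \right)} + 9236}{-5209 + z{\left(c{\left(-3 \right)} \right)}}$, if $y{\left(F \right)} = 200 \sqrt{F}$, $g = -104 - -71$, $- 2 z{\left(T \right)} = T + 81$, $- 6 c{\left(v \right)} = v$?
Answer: $- \frac{36944}{20999} - \frac{800 i \sqrt{33}}{20999} \approx -1.7593 - 0.21885 i$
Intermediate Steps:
$c{\left(v \right)} = - \frac{v}{6}$
$z{\left(T \right)} = - \frac{81}{2} - \frac{T}{2}$ ($z{\left(T \right)} = - \frac{T + 81}{2} = - \frac{81 + T}{2} = - \frac{81}{2} - \frac{T}{2}$)
$g = -33$ ($g = -104 + 71 = -33$)
$\frac{y{\left(g \right)} + 9236}{-5209 + z{\left(c{\left(-3 \right)} \right)}} = \frac{200 \sqrt{-33} + 9236}{-5209 - \left(\frac{81}{2} + \frac{\left(- \frac{1}{6}\right) \left(-3\right)}{2}\right)} = \frac{200 i \sqrt{33} + 9236}{-5209 - \frac{163}{4}} = \frac{9236 + 200 i \sqrt{33}}{-5209 - \frac{163}{4}} = \frac{9236 + 200 i \sqrt{33}}{- \frac{20999}{4}} = \left(9236 + 200 i \sqrt{33}\right) \left(- \frac{4}{20999}\right) = - \frac{36944}{20999} - \frac{800 i \sqrt{33}}{20999}$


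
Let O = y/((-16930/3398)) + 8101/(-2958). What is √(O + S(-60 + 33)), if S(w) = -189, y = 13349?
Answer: I*√1800045678704297910/25039470 ≈ 53.582*I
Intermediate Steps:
O = -67155870023/25039470 (O = 13349/((-16930/3398)) + 8101/(-2958) = 13349/((-16930*1/3398)) + 8101*(-1/2958) = 13349/(-8465/1699) - 8101/2958 = 13349*(-1699/8465) - 8101/2958 = -22679951/8465 - 8101/2958 = -67155870023/25039470 ≈ -2682.0)
√(O + S(-60 + 33)) = √(-67155870023/25039470 - 189) = √(-71888329853/25039470) = I*√1800045678704297910/25039470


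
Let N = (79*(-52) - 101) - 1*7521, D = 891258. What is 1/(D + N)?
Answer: 1/879528 ≈ 1.1370e-6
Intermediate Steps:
N = -11730 (N = (-4108 - 101) - 7521 = -4209 - 7521 = -11730)
1/(D + N) = 1/(891258 - 11730) = 1/879528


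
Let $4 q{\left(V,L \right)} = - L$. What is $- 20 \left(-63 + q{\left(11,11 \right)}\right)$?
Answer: $1315$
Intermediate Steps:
$q{\left(V,L \right)} = - \frac{L}{4}$ ($q{\left(V,L \right)} = \frac{\left(-1\right) L}{4} = - \frac{L}{4}$)
$- 20 \left(-63 + q{\left(11,11 \right)}\right) = - 20 \left(-63 - \frac{11}{4}\right) = \left(-20\right) \left(- \frac{263}{4}\right) = 1315$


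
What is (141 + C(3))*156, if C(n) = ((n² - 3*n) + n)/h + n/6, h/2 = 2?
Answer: 22191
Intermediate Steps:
h = 4 (h = 2*2 = 4)
C(n) = -n/3 + n²/4 (C(n) = ((n² - 3*n) + n)/4 + n/6 = (n² - 2*n)*(¼) + n*(⅙) = (-n/2 + n²/4) + n/6 = -n/3 + n²/4)
(141 + C(3))*156 = (141 + (1/12)*3*(-4 + 3*3))*156 = (141 + (1/12)*3*(-4 + 9))*156 = (141 + (1/12)*3*5)*156 = (141 + 5/4)*156 = (569/4)*156 = 22191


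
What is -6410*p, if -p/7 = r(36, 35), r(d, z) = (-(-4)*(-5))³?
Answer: -358960000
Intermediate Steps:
r(d, z) = -8000 (r(d, z) = (-4*5)³ = (-20)³ = -8000)
p = 56000 (p = -7*(-8000) = 56000)
-6410*p = -6410*56000 = -358960000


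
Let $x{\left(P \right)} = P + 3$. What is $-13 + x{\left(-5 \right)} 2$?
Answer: $-17$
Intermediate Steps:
$x{\left(P \right)} = 3 + P$
$-13 + x{\left(-5 \right)} 2 = -13 + \left(3 - 5\right) 2 = -13 - 4 = -17$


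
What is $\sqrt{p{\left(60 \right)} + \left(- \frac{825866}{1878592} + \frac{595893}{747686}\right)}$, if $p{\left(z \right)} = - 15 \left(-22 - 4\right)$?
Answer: $\frac{\sqrt{3008332567197388824745270}}{87787308632} \approx 19.757$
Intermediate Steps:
$p{\left(z \right)} = 390$ ($p{\left(z \right)} = \left(-15\right) \left(-26\right) = 390$)
$\sqrt{p{\left(60 \right)} + \left(- \frac{825866}{1878592} + \frac{595893}{747686}\right)} = \sqrt{390 + \left(- \frac{825866}{1878592} + \frac{595893}{747686}\right)} = \sqrt{390 + \left(\left(-825866\right) \frac{1}{1878592} + 595893 \cdot \frac{1}{747686}\right)} = \sqrt{390 + \left(- \frac{412933}{939296} + \frac{595893}{747686}\right)} = \sqrt{390 + \frac{125487844145}{351149234528}} = \sqrt{\frac{137073689310065}{351149234528}} = \frac{\sqrt{3008332567197388824745270}}{87787308632}$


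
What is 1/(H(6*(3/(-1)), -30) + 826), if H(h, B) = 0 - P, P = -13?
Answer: 1/839 ≈ 0.0011919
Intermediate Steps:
H(h, B) = 13 (H(h, B) = 0 - 1*(-13) = 0 + 13 = 13)
1/(H(6*(3/(-1)), -30) + 826) = 1/(13 + 826) = 1/839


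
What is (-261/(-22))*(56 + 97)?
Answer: 39933/22 ≈ 1815.1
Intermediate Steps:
(-261/(-22))*(56 + 97) = -261*(-1/22)*153 = (261/22)*153 = 39933/22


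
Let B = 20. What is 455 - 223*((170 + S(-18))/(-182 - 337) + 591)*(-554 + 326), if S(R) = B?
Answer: 5195301687/173 ≈ 3.0031e+7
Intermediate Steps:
S(R) = 20
455 - 223*((170 + S(-18))/(-182 - 337) + 591)*(-554 + 326) = 455 - 223*((170 + 20)/(-182 - 337) + 591)*(-554 + 326) = 455 - 223*(190/(-519) + 591)*(-228) = 455 - 223*(190*(-1/519) + 591)*(-228) = 455 - 223*(-190/519 + 591)*(-228) = 455 - 68358197*(-228)/519 = 455 - 223*(-23296964/173) = 455 + 5195222972/173 = 5195301687/173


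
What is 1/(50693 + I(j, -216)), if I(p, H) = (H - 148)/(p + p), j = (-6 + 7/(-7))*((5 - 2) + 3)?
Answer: 3/152092 ≈ 1.9725e-5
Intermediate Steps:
j = -42 (j = (-6 + 7*(-1/7))*(3 + 3) = (-6 - 1)*6 = -7*6 = -42)
I(p, H) = (-148 + H)/(2*p) (I(p, H) = (-148 + H)/((2*p)) = (-148 + H)*(1/(2*p)) = (-148 + H)/(2*p))
1/(50693 + I(j, -216)) = 1/(50693 + (1/2)*(-148 - 216)/(-42)) = 1/(50693 + (1/2)*(-1/42)*(-364)) = 1/(50693 + 13/3) = 1/(152092/3) = 3/152092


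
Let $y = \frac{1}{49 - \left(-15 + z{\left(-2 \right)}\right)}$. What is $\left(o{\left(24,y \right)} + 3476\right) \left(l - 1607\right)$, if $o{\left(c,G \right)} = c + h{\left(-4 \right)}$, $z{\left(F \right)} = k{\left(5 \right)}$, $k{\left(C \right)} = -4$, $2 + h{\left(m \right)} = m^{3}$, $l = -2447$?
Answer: $-13921436$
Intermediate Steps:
$h{\left(m \right)} = -2 + m^{3}$
$z{\left(F \right)} = -4$
$y = \frac{1}{68}$ ($y = \frac{1}{49 + \left(15 - -4\right)} = \frac{1}{49 + \left(15 + 4\right)} = \frac{1}{49 + 19} = \frac{1}{68} \approx 0.014706$)
$o{\left(c,G \right)} = -66 + c$ ($o{\left(c,G \right)} = c + \left(-2 + \left(-4\right)^{3}\right) = c - 66 = -66 + c$)
$\left(o{\left(24,y \right)} + 3476\right) \left(l - 1607\right) = \left(\left(-66 + 24\right) + 3476\right) \left(-2447 - 1607\right) = \left(-42 + 3476\right) \left(-4054\right) = 3434 \left(-4054\right) = -13921436$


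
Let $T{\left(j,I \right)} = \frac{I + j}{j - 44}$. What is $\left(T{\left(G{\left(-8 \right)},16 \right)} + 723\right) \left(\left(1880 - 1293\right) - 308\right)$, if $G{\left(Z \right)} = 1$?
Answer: $\frac{8669088}{43} \approx 2.0161 \cdot 10^{5}$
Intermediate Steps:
$T{\left(j,I \right)} = \frac{I + j}{-44 + j}$
$\left(T{\left(G{\left(-8 \right)},16 \right)} + 723\right) \left(\left(1880 - 1293\right) - 308\right) = \left(\frac{16 + 1}{-44 + 1} + 723\right) \left(\left(1880 - 1293\right) - 308\right) = \left(\frac{1}{-43} \cdot 17 + 723\right) \left(\left(1880 - 1293\right) - 308\right) = \left(\left(- \frac{1}{43}\right) 17 + 723\right) \left(587 - 308\right) = \left(- \frac{17}{43} + 723\right) 279 = \frac{31072}{43} \cdot 279 = \frac{8669088}{43}$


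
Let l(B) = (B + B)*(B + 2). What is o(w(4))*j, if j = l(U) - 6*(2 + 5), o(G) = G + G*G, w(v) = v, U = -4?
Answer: -520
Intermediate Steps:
l(B) = 2*B*(2 + B) (l(B) = (2*B)*(2 + B) = 2*B*(2 + B))
o(G) = G + G²
j = -26 (j = 2*(-4)*(2 - 4) - 6*(2 + 5) = 2*(-4)*(-2) - 6*7 = 16 - 42 = -26)
o(w(4))*j = (4*(1 + 4))*(-26) = (4*5)*(-26) = 20*(-26) = -520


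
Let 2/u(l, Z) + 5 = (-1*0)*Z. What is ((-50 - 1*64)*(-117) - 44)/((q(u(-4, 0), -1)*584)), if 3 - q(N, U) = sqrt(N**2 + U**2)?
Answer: 498525/57232 + 33235*sqrt(29)/57232 ≈ 11.838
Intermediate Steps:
u(l, Z) = -2/5 (u(l, Z) = 2/(-5 + (-1*0)*Z) = 2/(-5 + 0*Z) = 2/(-5 + 0) = 2/(-5) = 2*(-1/5) = -2/5)
q(N, U) = 3 - sqrt(N**2 + U**2)
((-50 - 1*64)*(-117) - 44)/((q(u(-4, 0), -1)*584)) = ((-50 - 1*64)*(-117) - 44)/(((3 - sqrt((-2/5)**2 + (-1)**2))*584)) = ((-50 - 64)*(-117) - 44)/(((3 - sqrt(4/25 + 1))*584)) = (-114*(-117) - 44)/(((3 - sqrt(29/25))*584)) = (13338 - 44)/(((3 - sqrt(29)/5)*584)) = 13294/(((3 - sqrt(29)/5)*584)) = 13294/(1752 - 584*sqrt(29)/5)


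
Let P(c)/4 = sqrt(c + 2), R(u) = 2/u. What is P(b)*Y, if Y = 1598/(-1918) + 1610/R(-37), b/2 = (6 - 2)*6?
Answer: -571292280*sqrt(2)/959 ≈ -8.4247e+5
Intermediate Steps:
b = 48 (b = 2*((6 - 2)*6) = 2*(4*6) = 2*24 = 48)
P(c) = 4*sqrt(2 + c) (P(c) = 4*sqrt(c + 2) = 4*sqrt(2 + c))
Y = -28564614/959 (Y = 1598/(-1918) + 1610/((2/(-37))) = 1598*(-1/1918) + 1610/((2*(-1/37))) = -799/959 + 1610/(-2/37) = -799/959 + 1610*(-37/2) = -799/959 - 29785 = -28564614/959 ≈ -29786.)
P(b)*Y = (4*sqrt(2 + 48))*(-28564614/959) = (4*sqrt(50))*(-28564614/959) = (4*(5*sqrt(2)))*(-28564614/959) = (20*sqrt(2))*(-28564614/959) = -571292280*sqrt(2)/959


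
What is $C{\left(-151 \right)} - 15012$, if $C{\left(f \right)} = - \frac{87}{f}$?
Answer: $- \frac{2266725}{151} \approx -15011.0$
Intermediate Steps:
$C{\left(-151 \right)} - 15012 = - \frac{87}{-151} - 15012 = \left(-87\right) \left(- \frac{1}{151}\right) - 15012 = \frac{87}{151} - 15012 = - \frac{2266725}{151}$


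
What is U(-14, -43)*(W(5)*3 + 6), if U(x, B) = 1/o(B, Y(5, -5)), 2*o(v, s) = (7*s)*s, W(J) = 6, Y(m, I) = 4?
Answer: 3/7 ≈ 0.42857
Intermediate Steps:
o(v, s) = 7*s²/2 (o(v, s) = ((7*s)*s)/2 = (7*s²)/2 = 7*s²/2)
U(x, B) = 1/56 (U(x, B) = 1/((7/2)*4²) = 1/((7/2)*16) = 1/56)
U(-14, -43)*(W(5)*3 + 6) = (6*3 + 6)/56 = (18 + 6)/56 = (1/56)*24 = 3/7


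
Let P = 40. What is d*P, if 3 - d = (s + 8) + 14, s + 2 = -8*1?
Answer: -360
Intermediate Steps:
s = -10 (s = -2 - 8*1 = -2 - 8 = -10)
d = -9 (d = 3 - ((-10 + 8) + 14) = 3 - (-2 + 14) = 3 - 1*12 = 3 - 12 = -9)
d*P = -9*40 = -360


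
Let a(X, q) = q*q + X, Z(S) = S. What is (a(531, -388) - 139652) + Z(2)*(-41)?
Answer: 11341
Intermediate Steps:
a(X, q) = X + q² (a(X, q) = q² + X = X + q²)
(a(531, -388) - 139652) + Z(2)*(-41) = ((531 + (-388)²) - 139652) + 2*(-41) = ((531 + 150544) - 139652) - 82 = (151075 - 139652) - 82 = 11423 - 82 = 11341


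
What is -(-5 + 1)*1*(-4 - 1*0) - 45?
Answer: -61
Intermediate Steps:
-(-5 + 1)*1*(-4 - 1*0) - 45 = -(-4*1)*(-4 + 0) - 45 = -(-4)*(-4) - 45 = -1*16 - 45 = -16 - 45 = -61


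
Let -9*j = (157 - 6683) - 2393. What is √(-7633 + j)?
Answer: 9*I*√82 ≈ 81.498*I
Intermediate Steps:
j = 991 (j = -((157 - 6683) - 2393)/9 = -(-6526 - 2393)/9 = -⅑*(-8919) = 991)
√(-7633 + j) = √(-7633 + 991) = √(-6642) = 9*I*√82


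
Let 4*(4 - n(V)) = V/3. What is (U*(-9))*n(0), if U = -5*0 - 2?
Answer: 72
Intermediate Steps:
n(V) = 4 - V/12 (n(V) = 4 - V/(4*3) = 4 - V/12)
U = -2 (U = 0 - 2 = -2)
(U*(-9))*n(0) = (-2*(-9))*(4 - 1/12*0) = 18*(4 + 0) = 18*4 = 72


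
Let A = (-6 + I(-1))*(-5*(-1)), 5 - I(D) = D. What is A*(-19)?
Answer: 0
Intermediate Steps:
I(D) = 5 - D
A = 0 (A = (-6 + (5 - 1*(-1)))*(-5*(-1)) = (-6 + (5 + 1))*5 = (-6 + 6)*5 = 0*5 = 0)
A*(-19) = 0*(-19) = 0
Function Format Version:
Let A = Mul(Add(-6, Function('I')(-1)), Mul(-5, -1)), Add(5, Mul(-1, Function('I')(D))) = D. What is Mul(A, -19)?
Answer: 0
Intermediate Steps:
Function('I')(D) = Add(5, Mul(-1, D))
A = 0 (A = Mul(Add(-6, Add(5, Mul(-1, -1))), Mul(-5, -1)) = Mul(Add(-6, Add(5, 1)), 5) = Mul(Add(-6, 6), 5) = Mul(0, 5) = 0)
Mul(A, -19) = Mul(0, -19) = 0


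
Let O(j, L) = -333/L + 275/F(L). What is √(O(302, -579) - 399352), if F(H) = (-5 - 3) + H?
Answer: 5*I*√205024876815074/113291 ≈ 631.94*I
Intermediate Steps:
F(H) = -8 + H
O(j, L) = -333/L + 275/(-8 + L)
√(O(302, -579) - 399352) = √(2*(1332 - 29*(-579))/(-579*(-8 - 579)) - 399352) = √(2*(-1/579)*(1332 + 16791)/(-587) - 399352) = √(2*(-1/579)*(-1/587)*18123 - 399352) = √(12082/113291 - 399352) = √(-45242975350/113291) = 5*I*√205024876815074/113291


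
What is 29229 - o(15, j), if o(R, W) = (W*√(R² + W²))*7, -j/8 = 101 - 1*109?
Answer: 29229 - 448*√4321 ≈ -219.97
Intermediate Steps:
j = 64 (j = -8*(101 - 1*109) = -8*(101 - 109) = -8*(-8) = 64)
o(R, W) = 7*W*√(R² + W²)
29229 - o(15, j) = 29229 - 7*64*√(15² + 64²) = 29229 - 7*64*√(225 + 4096) = 29229 - 7*64*√4321 = 29229 - 448*√4321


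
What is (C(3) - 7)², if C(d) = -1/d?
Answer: 484/9 ≈ 53.778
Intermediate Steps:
(C(3) - 7)² = (-1/3 - 7)² = (-1*⅓ - 7)² = (-⅓ - 7)² = (-22/3)² = 484/9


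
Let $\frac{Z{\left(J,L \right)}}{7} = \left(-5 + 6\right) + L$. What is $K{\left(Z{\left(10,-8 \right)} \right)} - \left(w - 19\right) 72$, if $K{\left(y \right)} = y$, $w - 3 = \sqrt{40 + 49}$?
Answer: $1103 - 72 \sqrt{89} \approx 423.75$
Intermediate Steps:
$w = 3 + \sqrt{89}$ ($w = 3 + \sqrt{40 + 49} = 3 + \sqrt{89} \approx 12.434$)
$Z{\left(J,L \right)} = 7 + 7 L$ ($Z{\left(J,L \right)} = 7 \left(\left(-5 + 6\right) + L\right) = 7 \left(1 + L\right) = 7 + 7 L$)
$K{\left(Z{\left(10,-8 \right)} \right)} - \left(w - 19\right) 72 = \left(7 + 7 \left(-8\right)\right) - \left(\left(3 + \sqrt{89}\right) - 19\right) 72 = \left(7 - 56\right) - \left(-16 + \sqrt{89}\right) 72 = -49 - \left(-1152 + 72 \sqrt{89}\right) = -49 + \left(1152 - 72 \sqrt{89}\right) = 1103 - 72 \sqrt{89}$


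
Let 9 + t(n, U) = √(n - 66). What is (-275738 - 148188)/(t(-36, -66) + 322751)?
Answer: -68409362546/52081199333 + 211963*I*√102/52081199333 ≈ -1.3135 + 4.1104e-5*I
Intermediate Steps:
t(n, U) = -9 + √(-66 + n) (t(n, U) = -9 + √(n - 66) = -9 + √(-66 + n))
(-275738 - 148188)/(t(-36, -66) + 322751) = (-275738 - 148188)/((-9 + √(-66 - 36)) + 322751) = -423926/((-9 + √(-102)) + 322751) = -423926/((-9 + I*√102) + 322751) = -423926/(322742 + I*√102)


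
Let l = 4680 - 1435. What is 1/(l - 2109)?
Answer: 1/1136 ≈ 0.00088028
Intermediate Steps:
l = 3245
1/(l - 2109) = 1/(3245 - 2109) = 1/1136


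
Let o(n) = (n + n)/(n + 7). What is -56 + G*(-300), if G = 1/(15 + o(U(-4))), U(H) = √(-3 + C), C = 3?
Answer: -76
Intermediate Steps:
U(H) = 0 (U(H) = √(-3 + 3) = √0 = 0)
o(n) = 2*n/(7 + n) (o(n) = (2*n)/(7 + n) = 2*n/(7 + n))
G = 1/15 (G = 1/(15 + 2*0/(7 + 0)) = 1/(15 + 2*0/7) = 1/(15 + 2*0*(⅐)) = 1/(15 + 0) = 1/15 ≈ 0.066667)
-56 + G*(-300) = -56 + (1/15)*(-300) = -56 - 20 = -76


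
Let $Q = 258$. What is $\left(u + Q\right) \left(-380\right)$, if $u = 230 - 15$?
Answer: $-179740$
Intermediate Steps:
$u = 215$ ($u = 230 - 15 = 215$)
$\left(u + Q\right) \left(-380\right) = \left(215 + 258\right) \left(-380\right) = 473 \left(-380\right) = -179740$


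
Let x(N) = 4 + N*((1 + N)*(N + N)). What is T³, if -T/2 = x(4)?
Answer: -35287552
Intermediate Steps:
x(N) = 4 + 2*N²*(1 + N) (x(N) = 4 + N*((1 + N)*(2*N)) = 4 + N*(2*N*(1 + N)) = 4 + 2*N²*(1 + N))
T = -328 (T = -2*(4 + 2*4² + 2*4³) = -2*(4 + 2*16 + 2*64) = -2*(4 + 32 + 128) = -2*164 = -328)
T³ = (-328)³ = -35287552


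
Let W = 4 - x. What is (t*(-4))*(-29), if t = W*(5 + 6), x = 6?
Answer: -2552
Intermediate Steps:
W = -2 (W = 4 - 1*6 = 4 - 6 = -2)
t = -22 (t = -2*(5 + 6) = -2*11 = -22)
(t*(-4))*(-29) = -22*(-4)*(-29) = 88*(-29) = -2552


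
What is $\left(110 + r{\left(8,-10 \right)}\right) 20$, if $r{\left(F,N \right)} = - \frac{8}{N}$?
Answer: $2216$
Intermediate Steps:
$\left(110 + r{\left(8,-10 \right)}\right) 20 = \left(110 - \frac{8}{-10}\right) 20 = \left(110 - - \frac{4}{5}\right) 20 = \left(110 + \frac{4}{5}\right) 20 = \frac{554}{5} \cdot 20 = 2216$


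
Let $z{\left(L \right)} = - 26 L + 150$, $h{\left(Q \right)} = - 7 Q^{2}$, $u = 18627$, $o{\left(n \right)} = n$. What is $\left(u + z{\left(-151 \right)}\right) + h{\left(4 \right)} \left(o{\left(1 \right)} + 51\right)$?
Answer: $16879$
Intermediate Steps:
$z{\left(L \right)} = 150 - 26 L$
$\left(u + z{\left(-151 \right)}\right) + h{\left(4 \right)} \left(o{\left(1 \right)} + 51\right) = \left(18627 + \left(150 - -3926\right)\right) + - 7 \cdot 4^{2} \left(1 + 51\right) = \left(18627 + \left(150 + 3926\right)\right) + \left(-7\right) 16 \cdot 52 = \left(18627 + 4076\right) - 5824 = 22703 - 5824 = 16879$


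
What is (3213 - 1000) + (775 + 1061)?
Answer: 4049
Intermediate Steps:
(3213 - 1000) + (775 + 1061) = 2213 + 1836 = 4049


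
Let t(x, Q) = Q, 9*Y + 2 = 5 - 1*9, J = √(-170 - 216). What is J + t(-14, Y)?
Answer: -⅔ + I*√386 ≈ -0.66667 + 19.647*I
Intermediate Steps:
J = I*√386 (J = √(-386) = I*√386 ≈ 19.647*I)
Y = -⅔ (Y = -2/9 + (5 - 1*9)/9 = -2/9 + (5 - 9)/9 = -2/9 + (⅑)*(-4) = -2/9 - 4/9 = -⅔ ≈ -0.66667)
J + t(-14, Y) = I*√386 - ⅔ = -⅔ + I*√386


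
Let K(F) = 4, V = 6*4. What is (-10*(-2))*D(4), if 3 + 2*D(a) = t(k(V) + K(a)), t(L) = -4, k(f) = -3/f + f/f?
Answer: -70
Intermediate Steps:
V = 24
k(f) = 1 - 3/f (k(f) = -3/f + 1 = 1 - 3/f)
D(a) = -7/2 (D(a) = -3/2 + (½)*(-4) = -3/2 - 2 = -7/2)
(-10*(-2))*D(4) = -10*(-2)*(-7/2) = 20*(-7/2) = -70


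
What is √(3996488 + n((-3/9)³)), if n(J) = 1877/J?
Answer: √3945809 ≈ 1986.4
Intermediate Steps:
√(3996488 + n((-3/9)³)) = √(3996488 + 1877/((-3/9)³)) = √(3996488 + 1877/((-3*⅑)³)) = √(3996488 + 1877/((-⅓)³)) = √(3996488 + 1877/(-1/27)) = √(3996488 + 1877*(-27)) = √(3996488 - 50679) = √3945809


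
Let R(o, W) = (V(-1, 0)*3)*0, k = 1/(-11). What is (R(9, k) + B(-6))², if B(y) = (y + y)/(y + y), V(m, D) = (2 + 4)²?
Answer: 1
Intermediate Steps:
V(m, D) = 36 (V(m, D) = 6² = 36)
B(y) = 1 (B(y) = (2*y)/((2*y)) = (2*y)*(1/(2*y)) = 1)
k = -1/11 ≈ -0.090909
R(o, W) = 0 (R(o, W) = (36*3)*0 = 108*0 = 0)
(R(9, k) + B(-6))² = (0 + 1)² = 1² = 1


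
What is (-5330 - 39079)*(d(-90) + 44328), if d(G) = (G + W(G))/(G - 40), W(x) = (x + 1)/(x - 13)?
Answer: -26359454934309/13390 ≈ -1.9686e+9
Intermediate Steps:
W(x) = (1 + x)/(-13 + x)
d(G) = (G + (1 + G)/(-13 + G))/(-40 + G) (d(G) = (G + (1 + G)/(-13 + G))/(G - 40) = (G + (1 + G)/(-13 + G))/(-40 + G))
(-5330 - 39079)*(d(-90) + 44328) = (-5330 - 39079)*((1 - 90 - 90*(-13 - 90))/((-40 - 90)*(-13 - 90)) + 44328) = -44409*((1 - 90 - 90*(-103))/(-130*(-103)) + 44328) = -44409*(-1/130*(-1/103)*(1 - 90 + 9270) + 44328) = -44409*(-1/130*(-1/103)*9181 + 44328) = -44409*(9181/13390 + 44328) = -44409*593561101/13390 = -26359454934309/13390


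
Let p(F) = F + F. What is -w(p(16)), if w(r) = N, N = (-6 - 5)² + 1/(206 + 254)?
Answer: -55661/460 ≈ -121.00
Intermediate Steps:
p(F) = 2*F
N = 55661/460 (N = (-11)² + 1/460 = 121 + 1/460 = 55661/460 ≈ 121.00)
w(r) = 55661/460
-w(p(16)) = -1*55661/460 = -55661/460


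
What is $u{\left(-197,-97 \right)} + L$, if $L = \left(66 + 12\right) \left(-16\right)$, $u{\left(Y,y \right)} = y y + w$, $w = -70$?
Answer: $8091$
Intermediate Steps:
$u{\left(Y,y \right)} = -70 + y^{2}$ ($u{\left(Y,y \right)} = y y - 70 = y^{2} - 70 = -70 + y^{2}$)
$L = -1248$ ($L = 78 \left(-16\right) = -1248$)
$u{\left(-197,-97 \right)} + L = \left(-70 + \left(-97\right)^{2}\right) - 1248 = \left(-70 + 9409\right) - 1248 = 9339 - 1248 = 8091$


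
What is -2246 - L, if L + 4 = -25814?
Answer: 23572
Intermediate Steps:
L = -25818 (L = -4 - 25814 = -25818)
-2246 - L = -2246 - 1*(-25818) = -2246 + 25818 = 23572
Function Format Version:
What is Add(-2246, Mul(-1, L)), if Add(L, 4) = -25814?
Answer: 23572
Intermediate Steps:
L = -25818 (L = Add(-4, -25814) = -25818)
Add(-2246, Mul(-1, L)) = Add(-2246, Mul(-1, -25818)) = Add(-2246, 25818) = 23572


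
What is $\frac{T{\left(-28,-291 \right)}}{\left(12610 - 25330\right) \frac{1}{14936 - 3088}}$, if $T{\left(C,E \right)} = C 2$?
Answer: $\frac{41468}{795} \approx 52.161$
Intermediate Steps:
$T{\left(C,E \right)} = 2 C$
$\frac{T{\left(-28,-291 \right)}}{\left(12610 - 25330\right) \frac{1}{14936 - 3088}} = \frac{2 \left(-28\right)}{\left(12610 - 25330\right) \frac{1}{14936 - 3088}} = - \frac{56}{\left(-12720\right) \frac{1}{11848}} = - \frac{56}{- \frac{1590}{1481}} = \left(-56\right) \left(- \frac{1481}{1590}\right) = \frac{41468}{795}$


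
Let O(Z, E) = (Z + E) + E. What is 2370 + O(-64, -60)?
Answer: 2186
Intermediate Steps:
O(Z, E) = Z + 2*E (O(Z, E) = (E + Z) + E = Z + 2*E)
2370 + O(-64, -60) = 2370 + (-64 + 2*(-60)) = 2370 + (-64 - 120) = 2370 - 184 = 2186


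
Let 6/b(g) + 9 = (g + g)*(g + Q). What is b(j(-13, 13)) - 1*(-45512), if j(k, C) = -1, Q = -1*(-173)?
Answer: 16065730/353 ≈ 45512.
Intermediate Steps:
Q = 173
b(g) = 6/(-9 + 2*g*(173 + g)) (b(g) = 6/(-9 + (g + g)*(g + 173)) = 6/(-9 + (2*g)*(173 + g)) = 6/(-9 + 2*g*(173 + g)))
b(j(-13, 13)) - 1*(-45512) = 6/(-9 + 2*(-1)**2 + 346*(-1)) - 1*(-45512) = 6/(-9 + 2*1 - 346) + 45512 = 6/(-9 + 2 - 346) + 45512 = 6/(-353) + 45512 = 6*(-1/353) + 45512 = -6/353 + 45512 = 16065730/353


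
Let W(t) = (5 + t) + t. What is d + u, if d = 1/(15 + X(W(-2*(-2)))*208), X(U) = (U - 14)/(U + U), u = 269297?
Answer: 1885080/7 ≈ 2.6930e+5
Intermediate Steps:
W(t) = 5 + 2*t
X(U) = (-14 + U)/(2*U) (X(U) = (-14 + U)/((2*U)) = (-14 + U)*(1/(2*U)) = (-14 + U)/(2*U))
d = ⅐ (d = 1/(15 + ((-14 + (5 + 2*(-2*(-2))))/(2*(5 + 2*(-2*(-2)))))*208) = 1/(15 + ((-14 + (5 + 2*4))/(2*(5 + 2*4)))*208) = 1/(15 + ((-14 + (5 + 8))/(2*(5 + 8)))*208) = 1/(15 + ((½)*(-14 + 13)/13)*208) = 1/(15 + ((½)*(1/13)*(-1))*208) = 1/(15 - 1/26*208) = 1/(15 - 8) = 1/7 = ⅐ ≈ 0.14286)
d + u = ⅐ + 269297 = 1885080/7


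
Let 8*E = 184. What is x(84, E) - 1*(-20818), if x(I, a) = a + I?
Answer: 20925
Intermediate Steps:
E = 23 (E = (⅛)*184 = 23)
x(I, a) = I + a
x(84, E) - 1*(-20818) = (84 + 23) - 1*(-20818) = 107 + 20818 = 20925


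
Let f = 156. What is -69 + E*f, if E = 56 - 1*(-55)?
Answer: 17247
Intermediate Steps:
E = 111 (E = 56 + 55 = 111)
-69 + E*f = -69 + 111*156 = -69 + 17316 = 17247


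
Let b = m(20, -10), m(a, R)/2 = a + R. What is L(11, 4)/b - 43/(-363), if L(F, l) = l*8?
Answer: 3119/1815 ≈ 1.7185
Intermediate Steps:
m(a, R) = 2*R + 2*a (m(a, R) = 2*(a + R) = 2*(R + a) = 2*R + 2*a)
b = 20 (b = 2*(-10) + 2*20 = -20 + 40 = 20)
L(F, l) = 8*l
L(11, 4)/b - 43/(-363) = (8*4)/20 - 43/(-363) = 32*(1/20) - 43*(-1/363) = 8/5 + 43/363 = 3119/1815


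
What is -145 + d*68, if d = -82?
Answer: -5721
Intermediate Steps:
-145 + d*68 = -145 - 82*68 = -145 - 5576 = -5721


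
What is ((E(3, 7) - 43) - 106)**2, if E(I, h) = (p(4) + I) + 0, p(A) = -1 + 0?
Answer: 21609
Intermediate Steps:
p(A) = -1
E(I, h) = -1 + I (E(I, h) = (-1 + I) + 0 = -1 + I)
((E(3, 7) - 43) - 106)**2 = (((-1 + 3) - 43) - 106)**2 = ((2 - 43) - 106)**2 = (-41 - 106)**2 = (-147)**2 = 21609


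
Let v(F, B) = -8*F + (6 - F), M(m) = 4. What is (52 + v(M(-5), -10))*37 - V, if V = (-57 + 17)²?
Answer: -786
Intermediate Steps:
v(F, B) = 6 - 9*F
V = 1600 (V = (-40)² = 1600)
(52 + v(M(-5), -10))*37 - V = (52 + (6 - 9*4))*37 - 1*1600 = (52 + (6 - 36))*37 - 1600 = (52 - 30)*37 - 1600 = 22*37 - 1600 = 814 - 1600 = -786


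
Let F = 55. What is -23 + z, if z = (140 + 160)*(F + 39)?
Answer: 28177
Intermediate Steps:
z = 28200 (z = (140 + 160)*(55 + 39) = 300*94 = 28200)
-23 + z = -23 + 28200 = 28177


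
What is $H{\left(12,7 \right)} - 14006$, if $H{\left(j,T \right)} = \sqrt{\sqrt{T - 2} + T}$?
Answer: $-14006 + \sqrt{7 + \sqrt{5}} \approx -14003.0$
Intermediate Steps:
$H{\left(j,T \right)} = \sqrt{T + \sqrt{-2 + T}}$ ($H{\left(j,T \right)} = \sqrt{\sqrt{-2 + T} + T} = \sqrt{T + \sqrt{-2 + T}}$)
$H{\left(12,7 \right)} - 14006 = \sqrt{7 + \sqrt{-2 + 7}} - 14006 = \sqrt{7 + \sqrt{5}} - 14006 = -14006 + \sqrt{7 + \sqrt{5}}$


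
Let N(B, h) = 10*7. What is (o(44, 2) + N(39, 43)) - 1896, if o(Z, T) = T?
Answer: -1824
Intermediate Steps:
N(B, h) = 70
(o(44, 2) + N(39, 43)) - 1896 = (2 + 70) - 1896 = 72 - 1896 = -1824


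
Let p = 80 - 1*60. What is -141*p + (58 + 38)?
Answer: -2724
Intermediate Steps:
p = 20 (p = 80 - 60 = 20)
-141*p + (58 + 38) = -141*20 + (58 + 38) = -2820 + 96 = -2724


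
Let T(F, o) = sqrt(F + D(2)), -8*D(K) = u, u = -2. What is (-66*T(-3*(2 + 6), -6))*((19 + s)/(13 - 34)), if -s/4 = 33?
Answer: -1243*I*sqrt(95)/7 ≈ -1730.8*I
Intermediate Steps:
D(K) = 1/4 (D(K) = -1/8*(-2) = 1/4)
s = -132 (s = -4*33 = -132)
T(F, o) = sqrt(1/4 + F) (T(F, o) = sqrt(F + 1/4) = sqrt(1/4 + F))
(-66*T(-3*(2 + 6), -6))*((19 + s)/(13 - 34)) = (-33*sqrt(1 + 4*(-3*(2 + 6))))*((19 - 132)/(13 - 34)) = (-33*sqrt(1 + 4*(-3*8)))*(-113/(-21)) = (-33*sqrt(1 + 4*(-24)))*(-113*(-1/21)) = -33*sqrt(1 - 96)*(113/21) = -33*sqrt(-95)*(113/21) = -33*I*sqrt(95)*(113/21) = -1243*I*sqrt(95)/7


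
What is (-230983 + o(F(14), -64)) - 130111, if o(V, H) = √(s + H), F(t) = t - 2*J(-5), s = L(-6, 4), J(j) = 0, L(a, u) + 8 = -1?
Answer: -361094 + I*√73 ≈ -3.6109e+5 + 8.544*I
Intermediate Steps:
L(a, u) = -9 (L(a, u) = -8 - 1 = -9)
s = -9
F(t) = t (F(t) = t - 2*0 = t + 0 = t)
o(V, H) = √(-9 + H)
(-230983 + o(F(14), -64)) - 130111 = (-230983 + √(-9 - 64)) - 130111 = (-230983 + √(-73)) - 130111 = (-230983 + I*√73) - 130111 = -361094 + I*√73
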